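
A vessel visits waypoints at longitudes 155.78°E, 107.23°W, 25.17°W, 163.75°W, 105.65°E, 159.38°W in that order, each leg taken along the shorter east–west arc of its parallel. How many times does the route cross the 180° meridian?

3

Leg 1: +155.78° → -107.23°, shortest Δλ = 96.99° (east) — crosses 180°.
Leg 2: -107.23° → -25.17°, shortest Δλ = 82.06° (east) — does not cross 180°.
Leg 3: -25.17° → -163.75°, shortest Δλ = -138.58° (west) — does not cross 180°.
Leg 4: -163.75° → +105.65°, shortest Δλ = -90.6° (west) — crosses 180°.
Leg 5: +105.65° → -159.38°, shortest Δλ = 94.97° (east) — crosses 180°.
Total crossings: 3.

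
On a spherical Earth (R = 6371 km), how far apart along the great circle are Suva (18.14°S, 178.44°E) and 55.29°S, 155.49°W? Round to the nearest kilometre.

Δλ = -155.49 − 178.44 = -333.93°; wrapped into (−180°, 180°]: 26.07°.
Δφ = -55.29 − -18.14 = -37.15°.
a = sin²(Δφ/2) + cos φ₁ · cos φ₂ · sin²(Δλ/2) = 0.128999.
c = 2·atan2(√a, √(1−a)) = 0.73474 rad → d = 6371·c ≈ 4681.05 km.

4681 km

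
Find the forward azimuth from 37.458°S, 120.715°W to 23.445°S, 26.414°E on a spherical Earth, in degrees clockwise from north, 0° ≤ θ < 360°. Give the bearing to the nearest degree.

148°

Δλ = 26.414 − -120.715 = 147.129°.
θ = atan2( sin Δλ · cos φ₂ , cos φ₁ · sin φ₂ − sin φ₁ · cos φ₂ · cos Δλ )
  = atan2(0.49794, -0.78446) = 147.595° → normalised to [0°, 360°): 147.595°.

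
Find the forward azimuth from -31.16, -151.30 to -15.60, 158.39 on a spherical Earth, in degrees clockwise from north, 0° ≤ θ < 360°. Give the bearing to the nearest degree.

Δλ = 158.39 − -151.30 = 309.69°; wrapped into (−180°, 180°]: -50.31°.
θ = atan2( sin Δλ · cos φ₂ , cos φ₁ · sin φ₂ − sin φ₁ · cos φ₂ · cos Δλ )
  = atan2(-0.74116, 0.08815) = -83.217° → normalised to [0°, 360°): 276.783°.

277°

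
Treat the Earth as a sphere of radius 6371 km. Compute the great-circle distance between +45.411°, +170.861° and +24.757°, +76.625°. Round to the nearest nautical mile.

4530 nmi

Δλ = 76.625 − 170.861 = -94.236°.
Δφ = 24.757 − 45.411 = -20.654°.
a = sin²(Δφ/2) + cos φ₁ · cos φ₂ · sin²(Δλ/2) = 0.374428.
c = 2·atan2(√a, √(1−a)) = 1.31693 rad → d = 6371·c ≈ 8390.19 km ≈ 4530.34 nmi.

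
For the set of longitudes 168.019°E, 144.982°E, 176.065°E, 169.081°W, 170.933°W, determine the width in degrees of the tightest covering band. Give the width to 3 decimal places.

Sort the longitudes: -170.933°, -169.081°, +144.982°, +168.019°, +176.065°.
Eastward gaps between consecutive values (wrapping around): 1.852°, 314.063°, 23.037°, 8.046°, 13.002°.
Largest gap = 314.063° ⇒ minimal covering band is its complement: 360° − 314.063° = 45.937°.
Band runs from +144.982° eastward to -169.081°, crossing the antimeridian.

45.937°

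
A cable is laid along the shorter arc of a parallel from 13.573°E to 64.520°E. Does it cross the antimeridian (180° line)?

Signed shortest Δλ = ((64.520 − 13.573 + 180) mod 360) − 180 = 50.947°.
Going east by 50.947° from +13.573° reaches +64.520° without touching 180°.

No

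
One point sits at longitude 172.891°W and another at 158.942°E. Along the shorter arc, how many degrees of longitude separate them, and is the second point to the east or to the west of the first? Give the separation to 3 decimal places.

Raw difference: 158.942 − -172.891 = 331.833°.
Normalise into (−180°, 180°]: 331.833° − 360° = -28.167°.
Negative ⇒ the second point lies to the west; separation 28.167°.

28.167° west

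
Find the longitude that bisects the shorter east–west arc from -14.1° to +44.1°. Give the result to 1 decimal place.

Signed shortest Δλ from -14.1° to +44.1° is +58.2°.
Midpoint longitude = -14.1° + (+58.2°)/2 = -14.1° + 29.1° = +15.0°.

+15.0°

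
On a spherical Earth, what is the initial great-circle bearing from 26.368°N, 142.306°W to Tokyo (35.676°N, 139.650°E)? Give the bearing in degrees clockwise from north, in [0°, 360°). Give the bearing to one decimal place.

Δλ = 139.650 − -142.306 = 281.956°; wrapped into (−180°, 180°]: -78.044°.
θ = atan2( sin Δλ · cos φ₂ , cos φ₁ · sin φ₂ − sin φ₁ · cos φ₂ · cos Δλ )
  = atan2(-0.79471, 0.44778) = -60.600° → normalised to [0°, 360°): 299.400°.

299.4°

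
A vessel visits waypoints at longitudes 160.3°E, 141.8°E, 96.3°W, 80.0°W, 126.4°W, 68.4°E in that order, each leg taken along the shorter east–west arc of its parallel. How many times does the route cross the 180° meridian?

2

Leg 1: +160.3° → +141.8°, shortest Δλ = -18.5° (west) — does not cross 180°.
Leg 2: +141.8° → -96.3°, shortest Δλ = 121.9° (east) — crosses 180°.
Leg 3: -96.3° → -80.0°, shortest Δλ = 16.3° (east) — does not cross 180°.
Leg 4: -80.0° → -126.4°, shortest Δλ = -46.4° (west) — does not cross 180°.
Leg 5: -126.4° → +68.4°, shortest Δλ = -165.2° (west) — crosses 180°.
Total crossings: 2.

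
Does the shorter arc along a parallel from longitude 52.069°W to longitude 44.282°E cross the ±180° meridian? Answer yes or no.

Signed shortest Δλ = ((44.282 − -52.069 + 180) mod 360) − 180 = 96.351°.
Going east by 96.351° from -52.069° reaches +44.282° without touching 180°.

No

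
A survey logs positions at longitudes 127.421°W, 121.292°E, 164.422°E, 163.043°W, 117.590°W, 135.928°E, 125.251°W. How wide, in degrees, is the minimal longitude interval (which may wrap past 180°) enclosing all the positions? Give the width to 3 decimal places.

121.118°

Sort the longitudes: -163.043°, -127.421°, -125.251°, -117.590°, +121.292°, +135.928°, +164.422°.
Eastward gaps between consecutive values (wrapping around): 35.622°, 2.170°, 7.661°, 238.882°, 14.636°, 28.494°, 32.535°.
Largest gap = 238.882° ⇒ minimal covering band is its complement: 360° − 238.882° = 121.118°.
Band runs from +121.292° eastward to -117.590°, crossing the antimeridian.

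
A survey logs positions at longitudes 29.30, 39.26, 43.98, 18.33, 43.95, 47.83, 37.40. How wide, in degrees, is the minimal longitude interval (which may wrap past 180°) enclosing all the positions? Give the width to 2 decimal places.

29.50°

Sort the longitudes: +18.33°, +29.30°, +37.40°, +39.26°, +43.95°, +43.98°, +47.83°.
Eastward gaps between consecutive values (wrapping around): 10.97°, 8.10°, 1.86°, 4.69°, 0.03°, 3.85°, 330.50°.
Largest gap = 330.50° ⇒ minimal covering band is its complement: 360° − 330.50° = 29.50°.
Band runs from +18.33° eastward to +47.83°.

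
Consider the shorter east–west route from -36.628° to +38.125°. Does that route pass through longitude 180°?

Signed shortest Δλ = ((38.125 − -36.628 + 180) mod 360) − 180 = 74.753°.
Going east by 74.753° from -36.628° reaches +38.125° without touching 180°.

No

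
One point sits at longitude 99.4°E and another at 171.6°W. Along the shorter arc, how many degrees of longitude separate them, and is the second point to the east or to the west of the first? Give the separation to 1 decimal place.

89.0° east

Raw difference: -171.6 − 99.4 = -271.0°.
Normalise into (−180°, 180°]: -271.0° + 360° = 89.0°.
Positive ⇒ the second point lies to the east; separation 89.0°.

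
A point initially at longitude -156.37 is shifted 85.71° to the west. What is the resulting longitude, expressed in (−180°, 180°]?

Start at -156.37°; shift −85.71° → -242.08°.
-242.08° lies outside (−180°, 180°]; add 360° → +117.92°.

+117.92°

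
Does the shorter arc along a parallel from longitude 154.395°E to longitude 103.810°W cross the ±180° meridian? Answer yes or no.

Naïve |-103.810 − 154.395| = 258.205° > 180°, so the shorter arc goes the other way round — across 180°.
Signed shortest Δλ = ((-103.810 − 154.395 + 180) mod 360) − 180 = 101.795°.
Going east by 101.795° from +154.395° passes through 180° before reaching -103.810°.

Yes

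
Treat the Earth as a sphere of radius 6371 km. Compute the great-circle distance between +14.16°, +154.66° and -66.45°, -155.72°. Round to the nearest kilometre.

Δλ = -155.72 − 154.66 = -310.38°; wrapped into (−180°, 180°]: 49.62°.
Δφ = -66.45 − 14.16 = -80.61°.
a = sin²(Δφ/2) + cos φ₁ · cos φ₂ · sin²(Δλ/2) = 0.486635.
c = 2·atan2(√a, √(1−a)) = 1.54406 rad → d = 6371·c ≈ 9837.23 km.

9837 km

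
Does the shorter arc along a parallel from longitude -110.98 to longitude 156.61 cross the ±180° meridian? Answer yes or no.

Naïve |156.61 − -110.98| = 267.59° > 180°, so the shorter arc goes the other way round — across 180°.
Signed shortest Δλ = ((156.61 − -110.98 + 180) mod 360) − 180 = -92.41°.
Going west by 92.41° from -110.98° passes through 180° before reaching +156.61°.

Yes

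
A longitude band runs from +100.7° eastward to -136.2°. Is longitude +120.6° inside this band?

Band width going east from +100.7° to -136.2°: ((-136.2 − 100.7) mod 360) = 123.1°.
Offset of +120.6° east of the west edge: ((120.6 − 100.7) mod 360) = 19.9°.
19.9° ≤ 123.1° ⇒ inside.

Yes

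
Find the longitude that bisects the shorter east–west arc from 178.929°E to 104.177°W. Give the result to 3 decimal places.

Signed shortest Δλ from +178.929° to -104.177° is +76.894°.
Midpoint longitude = +178.929° + (+76.894°)/2 = +178.929° + 38.447° = +217.376°.
Normalise into (−180°, 180°]: -142.624°.
(The naïve average (+178.929 + -104.177)/2 = 37.376° is on the wrong side of the globe.)

142.624°W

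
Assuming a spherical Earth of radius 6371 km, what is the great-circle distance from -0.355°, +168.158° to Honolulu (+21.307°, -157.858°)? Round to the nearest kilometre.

Δλ = -157.858 − 168.158 = -326.016°; wrapped into (−180°, 180°]: 33.984°.
Δφ = 21.307 − -0.355 = 21.662°.
a = sin²(Δφ/2) + cos φ₁ · cos φ₂ · sin²(Δλ/2) = 0.114875.
c = 2·atan2(√a, √(1−a)) = 0.69156 rad → d = 6371·c ≈ 4405.95 km.

4406 km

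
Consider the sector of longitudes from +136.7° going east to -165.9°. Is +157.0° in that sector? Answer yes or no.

Yes

Band width going east from +136.7° to -165.9°: ((-165.9 − 136.7) mod 360) = 57.4°.
Offset of +157.0° east of the west edge: ((157.0 − 136.7) mod 360) = 20.3°.
20.3° ≤ 57.4° ⇒ inside.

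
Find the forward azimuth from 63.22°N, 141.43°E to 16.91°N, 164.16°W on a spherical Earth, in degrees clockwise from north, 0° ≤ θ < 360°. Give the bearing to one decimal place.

Δλ = -164.16 − 141.43 = -305.59°; wrapped into (−180°, 180°]: 54.41°.
θ = atan2( sin Δλ · cos φ₂ , cos φ₁ · sin φ₂ − sin φ₁ · cos φ₂ · cos Δλ )
  = atan2(0.77804, -0.36604) = 115.195° → normalised to [0°, 360°): 115.195°.

115.2°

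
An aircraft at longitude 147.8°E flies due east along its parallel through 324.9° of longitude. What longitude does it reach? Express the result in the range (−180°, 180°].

112.7°E

Start at +147.8°; shift +324.9° → +472.7°.
+472.7° lies outside (−180°, 180°]; subtract 360° → +112.7°.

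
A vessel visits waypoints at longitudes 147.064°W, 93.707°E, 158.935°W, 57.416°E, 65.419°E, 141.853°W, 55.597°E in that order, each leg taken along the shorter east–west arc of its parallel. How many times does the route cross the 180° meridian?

5

Leg 1: -147.064° → +93.707°, shortest Δλ = -119.229° (west) — crosses 180°.
Leg 2: +93.707° → -158.935°, shortest Δλ = 107.358° (east) — crosses 180°.
Leg 3: -158.935° → +57.416°, shortest Δλ = -143.649° (west) — crosses 180°.
Leg 4: +57.416° → +65.419°, shortest Δλ = 8.003° (east) — does not cross 180°.
Leg 5: +65.419° → -141.853°, shortest Δλ = 152.728° (east) — crosses 180°.
Leg 6: -141.853° → +55.597°, shortest Δλ = -162.55° (west) — crosses 180°.
Total crossings: 5.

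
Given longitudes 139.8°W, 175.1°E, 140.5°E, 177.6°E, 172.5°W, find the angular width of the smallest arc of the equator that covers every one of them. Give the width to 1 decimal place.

79.7°

Sort the longitudes: -172.5°, -139.8°, +140.5°, +175.1°, +177.6°.
Eastward gaps between consecutive values (wrapping around): 32.7°, 280.3°, 34.6°, 2.5°, 9.9°.
Largest gap = 280.3° ⇒ minimal covering band is its complement: 360° − 280.3° = 79.7°.
Band runs from +140.5° eastward to -139.8°, crossing the antimeridian.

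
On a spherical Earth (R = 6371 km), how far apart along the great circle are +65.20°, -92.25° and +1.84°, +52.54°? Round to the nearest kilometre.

12038 km

Δλ = 52.54 − -92.25 = 144.79°.
Δφ = 1.84 − 65.20 = -63.36°.
a = sin²(Δφ/2) + cos φ₁ · cos φ₂ · sin²(Δλ/2) = 0.656693.
c = 2·atan2(√a, √(1−a)) = 1.88955 rad → d = 6371·c ≈ 12038.35 km.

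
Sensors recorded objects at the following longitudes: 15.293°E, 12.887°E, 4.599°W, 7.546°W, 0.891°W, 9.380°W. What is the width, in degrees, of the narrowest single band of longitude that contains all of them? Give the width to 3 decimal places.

24.673°

Sort the longitudes: -9.380°, -7.546°, -4.599°, -0.891°, +12.887°, +15.293°.
Eastward gaps between consecutive values (wrapping around): 1.834°, 2.947°, 3.708°, 13.778°, 2.406°, 335.327°.
Largest gap = 335.327° ⇒ minimal covering band is its complement: 360° − 335.327° = 24.673°.
Band runs from -9.380° eastward to +15.293°.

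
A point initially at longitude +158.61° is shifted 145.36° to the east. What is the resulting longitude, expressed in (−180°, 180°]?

-56.03°

Start at +158.61°; shift +145.36° → +303.97°.
+303.97° lies outside (−180°, 180°]; subtract 360° → -56.03°.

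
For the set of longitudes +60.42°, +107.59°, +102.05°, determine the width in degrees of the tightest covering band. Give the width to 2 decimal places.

47.17°

Sort the longitudes: +60.42°, +102.05°, +107.59°.
Eastward gaps between consecutive values (wrapping around): 41.63°, 5.54°, 312.83°.
Largest gap = 312.83° ⇒ minimal covering band is its complement: 360° − 312.83° = 47.17°.
Band runs from +60.42° eastward to +107.59°.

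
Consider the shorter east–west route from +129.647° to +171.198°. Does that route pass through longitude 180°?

Signed shortest Δλ = ((171.198 − 129.647 + 180) mod 360) − 180 = 41.551°.
Going east by 41.551° from +129.647° reaches +171.198° without touching 180°.

No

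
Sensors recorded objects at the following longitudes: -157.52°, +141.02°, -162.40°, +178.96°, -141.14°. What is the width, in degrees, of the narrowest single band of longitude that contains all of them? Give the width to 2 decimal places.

Sort the longitudes: -162.40°, -157.52°, -141.14°, +141.02°, +178.96°.
Eastward gaps between consecutive values (wrapping around): 4.88°, 16.38°, 282.16°, 37.94°, 18.64°.
Largest gap = 282.16° ⇒ minimal covering band is its complement: 360° − 282.16° = 77.84°.
Band runs from +141.02° eastward to -141.14°, crossing the antimeridian.

77.84°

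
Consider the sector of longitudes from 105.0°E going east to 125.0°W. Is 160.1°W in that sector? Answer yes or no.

Band width going east from +105.0° to -125.0°: ((-125.0 − 105.0) mod 360) = 130.0°.
Offset of -160.1° east of the west edge: ((-160.1 − 105.0) mod 360) = 94.9°.
94.9° ≤ 130.0° ⇒ inside.

Yes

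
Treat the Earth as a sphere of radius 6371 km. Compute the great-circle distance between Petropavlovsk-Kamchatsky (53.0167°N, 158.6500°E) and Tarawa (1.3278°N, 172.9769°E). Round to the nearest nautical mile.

Δλ = 172.9769 − 158.6500 = 14.3269°.
Δφ = 1.3278 − 53.0167 = -51.6889°.
a = sin²(Δφ/2) + cos φ₁ · cos φ₂ · sin²(Δλ/2) = 0.199387.
c = 2·atan2(√a, √(1−a)) = 0.92576 rad → d = 6371·c ≈ 5898.02 km ≈ 3184.68 nmi.

3185 nmi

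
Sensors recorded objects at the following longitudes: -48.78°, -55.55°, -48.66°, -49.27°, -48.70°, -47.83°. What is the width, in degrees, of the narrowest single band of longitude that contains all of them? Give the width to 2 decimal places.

Sort the longitudes: -55.55°, -49.27°, -48.78°, -48.70°, -48.66°, -47.83°.
Eastward gaps between consecutive values (wrapping around): 6.28°, 0.49°, 0.08°, 0.04°, 0.83°, 352.28°.
Largest gap = 352.28° ⇒ minimal covering band is its complement: 360° − 352.28° = 7.72°.
Band runs from -55.55° eastward to -47.83°.

7.72°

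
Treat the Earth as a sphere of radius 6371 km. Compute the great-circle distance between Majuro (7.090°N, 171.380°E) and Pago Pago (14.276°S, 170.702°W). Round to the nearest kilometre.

3091 km

Δλ = -170.702 − 171.380 = -342.082°; wrapped into (−180°, 180°]: 17.918°.
Δφ = -14.276 − 7.090 = -21.366°.
a = sin²(Δφ/2) + cos φ₁ · cos φ₂ · sin²(Δλ/2) = 0.057686.
c = 2·atan2(√a, √(1−a)) = 0.48510 rad → d = 6371·c ≈ 3090.59 km.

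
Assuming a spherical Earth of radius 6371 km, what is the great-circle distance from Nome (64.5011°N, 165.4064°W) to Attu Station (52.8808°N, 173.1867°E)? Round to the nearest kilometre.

1772 km

Δλ = 173.1867 − -165.4064 = 338.5931°; wrapped into (−180°, 180°]: -21.4069°.
Δφ = 52.8808 − 64.5011 = -11.6203°.
a = sin²(Δφ/2) + cos φ₁ · cos φ₂ · sin²(Δλ/2) = 0.019209.
c = 2·atan2(√a, √(1−a)) = 0.27809 rad → d = 6371·c ≈ 1771.72 km.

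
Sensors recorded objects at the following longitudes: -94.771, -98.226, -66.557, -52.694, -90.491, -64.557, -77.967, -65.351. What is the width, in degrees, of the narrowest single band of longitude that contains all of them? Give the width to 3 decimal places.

45.532°

Sort the longitudes: -98.226°, -94.771°, -90.491°, -77.967°, -66.557°, -65.351°, -64.557°, -52.694°.
Eastward gaps between consecutive values (wrapping around): 3.455°, 4.280°, 12.524°, 11.410°, 1.206°, 0.794°, 11.863°, 314.468°.
Largest gap = 314.468° ⇒ minimal covering band is its complement: 360° − 314.468° = 45.532°.
Band runs from -98.226° eastward to -52.694°.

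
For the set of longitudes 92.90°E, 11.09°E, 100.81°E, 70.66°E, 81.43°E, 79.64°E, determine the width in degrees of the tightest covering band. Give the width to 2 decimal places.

89.72°

Sort the longitudes: +11.09°, +70.66°, +79.64°, +81.43°, +92.90°, +100.81°.
Eastward gaps between consecutive values (wrapping around): 59.57°, 8.98°, 1.79°, 11.47°, 7.91°, 270.28°.
Largest gap = 270.28° ⇒ minimal covering band is its complement: 360° − 270.28° = 89.72°.
Band runs from +11.09° eastward to +100.81°.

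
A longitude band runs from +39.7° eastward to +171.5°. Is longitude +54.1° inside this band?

Yes

Band width going east from +39.7° to +171.5°: ((171.5 − 39.7) mod 360) = 131.8°.
Offset of +54.1° east of the west edge: ((54.1 − 39.7) mod 360) = 14.4°.
14.4° ≤ 131.8° ⇒ inside.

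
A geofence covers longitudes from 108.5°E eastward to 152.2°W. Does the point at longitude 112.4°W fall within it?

Band width going east from +108.5° to -152.2°: ((-152.2 − 108.5) mod 360) = 99.3°.
Offset of -112.4° east of the west edge: ((-112.4 − 108.5) mod 360) = 139.1°.
139.1° > 99.3° ⇒ outside.

No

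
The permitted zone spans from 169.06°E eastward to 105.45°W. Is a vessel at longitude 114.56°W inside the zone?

Band width going east from +169.06° to -105.45°: ((-105.45 − 169.06) mod 360) = 85.49°.
Offset of -114.56° east of the west edge: ((-114.56 − 169.06) mod 360) = 76.38°.
76.38° ≤ 85.49° ⇒ inside.

Yes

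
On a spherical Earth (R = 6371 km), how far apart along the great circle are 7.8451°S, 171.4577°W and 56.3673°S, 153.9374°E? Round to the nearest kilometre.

6180 km

Δλ = 153.9374 − -171.4577 = 325.3951°; wrapped into (−180°, 180°]: -34.6049°.
Δφ = -56.3673 − -7.8451 = -48.5222°.
a = sin²(Δφ/2) + cos φ₁ · cos φ₂ · sin²(Δλ/2) = 0.217369.
c = 2·atan2(√a, √(1−a)) = 0.97005 rad → d = 6371·c ≈ 6180.17 km.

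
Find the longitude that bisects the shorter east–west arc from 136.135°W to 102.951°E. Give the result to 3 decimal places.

Signed shortest Δλ from -136.135° to +102.951° is -120.914°.
Midpoint longitude = -136.135° + (-120.914°)/2 = -136.135° − 60.457° = -196.592°.
Normalise into (−180°, 180°]: +163.408°.
(The naïve average (-136.135 + +102.951)/2 = -16.592° is on the wrong side of the globe.)

163.408°E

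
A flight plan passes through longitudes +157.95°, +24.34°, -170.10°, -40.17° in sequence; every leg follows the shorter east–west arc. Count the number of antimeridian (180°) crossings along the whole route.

Leg 1: +157.95° → +24.34°, shortest Δλ = -133.61° (west) — does not cross 180°.
Leg 2: +24.34° → -170.10°, shortest Δλ = 165.56° (east) — crosses 180°.
Leg 3: -170.10° → -40.17°, shortest Δλ = 129.93° (east) — does not cross 180°.
Total crossings: 1.

1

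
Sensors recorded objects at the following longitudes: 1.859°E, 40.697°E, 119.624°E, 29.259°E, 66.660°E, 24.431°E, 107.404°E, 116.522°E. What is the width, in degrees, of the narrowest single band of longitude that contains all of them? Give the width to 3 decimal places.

117.765°

Sort the longitudes: +1.859°, +24.431°, +29.259°, +40.697°, +66.660°, +107.404°, +116.522°, +119.624°.
Eastward gaps between consecutive values (wrapping around): 22.572°, 4.828°, 11.438°, 25.963°, 40.744°, 9.118°, 3.102°, 242.235°.
Largest gap = 242.235° ⇒ minimal covering band is its complement: 360° − 242.235° = 117.765°.
Band runs from +1.859° eastward to +119.624°.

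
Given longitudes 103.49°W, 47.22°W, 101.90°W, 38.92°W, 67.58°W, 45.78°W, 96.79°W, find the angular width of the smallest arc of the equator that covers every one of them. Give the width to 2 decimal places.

Sort the longitudes: -103.49°, -101.90°, -96.79°, -67.58°, -47.22°, -45.78°, -38.92°.
Eastward gaps between consecutive values (wrapping around): 1.59°, 5.11°, 29.21°, 20.36°, 1.44°, 6.86°, 295.43°.
Largest gap = 295.43° ⇒ minimal covering band is its complement: 360° − 295.43° = 64.57°.
Band runs from -103.49° eastward to -38.92°.

64.57°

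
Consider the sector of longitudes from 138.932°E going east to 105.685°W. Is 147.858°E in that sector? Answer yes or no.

Band width going east from +138.932° to -105.685°: ((-105.685 − 138.932) mod 360) = 115.383°.
Offset of +147.858° east of the west edge: ((147.858 − 138.932) mod 360) = 8.926°.
8.926° ≤ 115.383° ⇒ inside.

Yes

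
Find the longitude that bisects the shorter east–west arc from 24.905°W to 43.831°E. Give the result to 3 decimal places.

9.463°E

Signed shortest Δλ from -24.905° to +43.831° is +68.736°.
Midpoint longitude = -24.905° + (+68.736°)/2 = -24.905° + 34.368° = +9.463°.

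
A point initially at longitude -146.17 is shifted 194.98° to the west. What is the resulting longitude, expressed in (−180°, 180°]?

+18.85°

Start at -146.17°; shift −194.98° → -341.15°.
-341.15° lies outside (−180°, 180°]; add 360° → +18.85°.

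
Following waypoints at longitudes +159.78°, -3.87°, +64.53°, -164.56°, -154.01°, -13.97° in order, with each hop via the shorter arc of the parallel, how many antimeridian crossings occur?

1

Leg 1: +159.78° → -3.87°, shortest Δλ = -163.65° (west) — does not cross 180°.
Leg 2: -3.87° → +64.53°, shortest Δλ = 68.4° (east) — does not cross 180°.
Leg 3: +64.53° → -164.56°, shortest Δλ = 130.91° (east) — crosses 180°.
Leg 4: -164.56° → -154.01°, shortest Δλ = 10.55° (east) — does not cross 180°.
Leg 5: -154.01° → -13.97°, shortest Δλ = 140.04° (east) — does not cross 180°.
Total crossings: 1.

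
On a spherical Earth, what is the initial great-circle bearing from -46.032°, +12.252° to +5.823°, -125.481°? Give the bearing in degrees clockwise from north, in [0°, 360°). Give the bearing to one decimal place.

Δλ = -125.481 − 12.252 = -137.733°.
θ = atan2( sin Δλ · cos φ₂ , cos φ₁ · sin φ₂ − sin φ₁ · cos φ₂ · cos Δλ )
  = atan2(-0.66912, -0.45943) = -124.474° → normalised to [0°, 360°): 235.526°.

235.5°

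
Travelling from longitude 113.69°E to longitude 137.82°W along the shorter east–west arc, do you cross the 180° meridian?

Yes

Naïve |-137.82 − 113.69| = 251.51° > 180°, so the shorter arc goes the other way round — across 180°.
Signed shortest Δλ = ((-137.82 − 113.69 + 180) mod 360) − 180 = 108.49°.
Going east by 108.49° from +113.69° passes through 180° before reaching -137.82°.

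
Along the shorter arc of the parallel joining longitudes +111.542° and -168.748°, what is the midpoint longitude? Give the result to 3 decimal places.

+151.397°

Signed shortest Δλ from +111.542° to -168.748° is +79.710°.
Midpoint longitude = +111.542° + (+79.710°)/2 = +111.542° + 39.855° = +151.397°.
(The naïve average (+111.542 + -168.748)/2 = -28.603° is on the wrong side of the globe.)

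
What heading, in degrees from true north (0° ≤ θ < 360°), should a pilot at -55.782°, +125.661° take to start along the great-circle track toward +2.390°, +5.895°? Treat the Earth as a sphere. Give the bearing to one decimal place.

246.0°

Δλ = 5.895 − 125.661 = -119.766°.
θ = atan2( sin Δλ · cos φ₂ , cos φ₁ · sin φ₂ − sin φ₁ · cos φ₂ · cos Δλ )
  = atan2(-0.86731, -0.38672) = -114.031° → normalised to [0°, 360°): 245.969°.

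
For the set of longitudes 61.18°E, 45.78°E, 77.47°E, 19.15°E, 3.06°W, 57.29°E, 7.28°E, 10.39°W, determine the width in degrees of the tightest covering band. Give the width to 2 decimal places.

87.86°

Sort the longitudes: -10.39°, -3.06°, +7.28°, +19.15°, +45.78°, +57.29°, +61.18°, +77.47°.
Eastward gaps between consecutive values (wrapping around): 7.33°, 10.34°, 11.87°, 26.63°, 11.51°, 3.89°, 16.29°, 272.14°.
Largest gap = 272.14° ⇒ minimal covering band is its complement: 360° − 272.14° = 87.86°.
Band runs from -10.39° eastward to +77.47°.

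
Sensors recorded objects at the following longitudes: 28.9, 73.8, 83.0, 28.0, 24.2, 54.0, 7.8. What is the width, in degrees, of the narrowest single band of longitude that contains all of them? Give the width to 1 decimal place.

75.2°

Sort the longitudes: +7.8°, +24.2°, +28.0°, +28.9°, +54.0°, +73.8°, +83.0°.
Eastward gaps between consecutive values (wrapping around): 16.4°, 3.8°, 0.9°, 25.1°, 19.8°, 9.2°, 284.8°.
Largest gap = 284.8° ⇒ minimal covering band is its complement: 360° − 284.8° = 75.2°.
Band runs from +7.8° eastward to +83.0°.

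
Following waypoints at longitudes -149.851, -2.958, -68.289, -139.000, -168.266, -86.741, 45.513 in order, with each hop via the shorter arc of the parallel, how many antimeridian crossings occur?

0

Leg 1: -149.851° → -2.958°, shortest Δλ = 146.893° (east) — does not cross 180°.
Leg 2: -2.958° → -68.289°, shortest Δλ = -65.331° (west) — does not cross 180°.
Leg 3: -68.289° → -139.000°, shortest Δλ = -70.711° (west) — does not cross 180°.
Leg 4: -139.000° → -168.266°, shortest Δλ = -29.266° (west) — does not cross 180°.
Leg 5: -168.266° → -86.741°, shortest Δλ = 81.525° (east) — does not cross 180°.
Leg 6: -86.741° → +45.513°, shortest Δλ = 132.254° (east) — does not cross 180°.
Total crossings: 0.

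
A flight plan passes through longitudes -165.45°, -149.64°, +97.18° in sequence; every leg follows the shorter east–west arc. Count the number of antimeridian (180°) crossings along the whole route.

Leg 1: -165.45° → -149.64°, shortest Δλ = 15.81° (east) — does not cross 180°.
Leg 2: -149.64° → +97.18°, shortest Δλ = -113.18° (west) — crosses 180°.
Total crossings: 1.

1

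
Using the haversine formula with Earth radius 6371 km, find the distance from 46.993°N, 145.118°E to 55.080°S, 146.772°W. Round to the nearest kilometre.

13010 km

Δλ = -146.772 − 145.118 = -291.890°; wrapped into (−180°, 180°]: 68.110°.
Δφ = -55.080 − 46.993 = -102.073°.
a = sin²(Δφ/2) + cos φ₁ · cos φ₂ · sin²(Δλ/2) = 0.727019.
c = 2·atan2(√a, √(1−a)) = 2.04209 rad → d = 6371·c ≈ 13010.14 km.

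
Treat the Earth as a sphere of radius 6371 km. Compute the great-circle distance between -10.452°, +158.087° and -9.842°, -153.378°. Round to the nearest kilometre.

Δλ = -153.378 − 158.087 = -311.465°; wrapped into (−180°, 180°]: 48.535°.
Δφ = -9.842 − -10.452 = 0.610°.
a = sin²(Δφ/2) + cos φ₁ · cos φ₂ · sin²(Δλ/2) = 0.163700.
c = 2·atan2(√a, √(1−a)) = 0.83308 rad → d = 6371·c ≈ 5307.54 km.

5308 km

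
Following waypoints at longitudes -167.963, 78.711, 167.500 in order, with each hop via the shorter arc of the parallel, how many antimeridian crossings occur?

1

Leg 1: -167.963° → +78.711°, shortest Δλ = -113.326° (west) — crosses 180°.
Leg 2: +78.711° → +167.500°, shortest Δλ = 88.789° (east) — does not cross 180°.
Total crossings: 1.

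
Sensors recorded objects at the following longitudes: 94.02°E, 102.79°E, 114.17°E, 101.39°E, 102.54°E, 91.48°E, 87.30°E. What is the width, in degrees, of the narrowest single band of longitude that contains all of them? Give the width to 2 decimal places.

26.87°

Sort the longitudes: +87.30°, +91.48°, +94.02°, +101.39°, +102.54°, +102.79°, +114.17°.
Eastward gaps between consecutive values (wrapping around): 4.18°, 2.54°, 7.37°, 1.15°, 0.25°, 11.38°, 333.13°.
Largest gap = 333.13° ⇒ minimal covering band is its complement: 360° − 333.13° = 26.87°.
Band runs from +87.30° eastward to +114.17°.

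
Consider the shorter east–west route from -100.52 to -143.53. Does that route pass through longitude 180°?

Signed shortest Δλ = ((-143.53 − -100.52 + 180) mod 360) − 180 = -43.01°.
Going west by 43.01° from -100.52° reaches -143.53° without touching 180°.

No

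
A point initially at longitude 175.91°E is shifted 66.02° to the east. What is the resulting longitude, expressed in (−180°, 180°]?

118.07°W

Start at +175.91°; shift +66.02° → +241.93°.
+241.93° lies outside (−180°, 180°]; subtract 360° → -118.07°.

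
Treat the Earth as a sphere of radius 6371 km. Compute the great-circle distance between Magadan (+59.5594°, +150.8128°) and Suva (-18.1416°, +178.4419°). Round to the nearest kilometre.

Δλ = 178.4419 − 150.8128 = 27.6291°.
Δφ = -18.1416 − 59.5594 = -77.7010°.
a = sin²(Δφ/2) + cos φ₁ · cos φ₂ · sin²(Δλ/2) = 0.420944.
c = 2·atan2(√a, √(1−a)) = 1.41202 rad → d = 6371·c ≈ 8995.97 km.

8996 km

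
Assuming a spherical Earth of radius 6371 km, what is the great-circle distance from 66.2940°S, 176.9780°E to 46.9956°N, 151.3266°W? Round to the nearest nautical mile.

Δλ = -151.3266 − 176.9780 = -328.3046°; wrapped into (−180°, 180°]: 31.6954°.
Δφ = 46.9956 − -66.2940 = 113.2896°.
a = sin²(Δφ/2) + cos φ₁ · cos φ₂ · sin²(Δλ/2) = 0.718139.
c = 2·atan2(√a, √(1−a)) = 2.02225 rad → d = 6371·c ≈ 12883.78 km ≈ 6956.68 nmi.

6957 nmi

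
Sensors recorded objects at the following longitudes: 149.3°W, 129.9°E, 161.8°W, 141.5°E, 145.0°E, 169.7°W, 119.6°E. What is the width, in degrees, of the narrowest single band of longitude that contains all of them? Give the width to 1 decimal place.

91.1°

Sort the longitudes: -169.7°, -161.8°, -149.3°, +119.6°, +129.9°, +141.5°, +145.0°.
Eastward gaps between consecutive values (wrapping around): 7.9°, 12.5°, 268.9°, 10.3°, 11.6°, 3.5°, 45.3°.
Largest gap = 268.9° ⇒ minimal covering band is its complement: 360° − 268.9° = 91.1°.
Band runs from +119.6° eastward to -149.3°, crossing the antimeridian.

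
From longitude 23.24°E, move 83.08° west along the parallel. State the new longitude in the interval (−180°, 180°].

Start at +23.24°; shift −83.08° → -59.84°.
-59.84° already lies in (−180°, 180°].

59.84°W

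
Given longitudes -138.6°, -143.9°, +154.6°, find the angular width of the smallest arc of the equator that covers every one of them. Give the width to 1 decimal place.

Sort the longitudes: -143.9°, -138.6°, +154.6°.
Eastward gaps between consecutive values (wrapping around): 5.3°, 293.2°, 61.5°.
Largest gap = 293.2° ⇒ minimal covering band is its complement: 360° − 293.2° = 66.8°.
Band runs from +154.6° eastward to -138.6°, crossing the antimeridian.

66.8°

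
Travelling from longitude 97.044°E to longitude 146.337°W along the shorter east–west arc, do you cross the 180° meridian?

Yes

Naïve |-146.337 − 97.044| = 243.381° > 180°, so the shorter arc goes the other way round — across 180°.
Signed shortest Δλ = ((-146.337 − 97.044 + 180) mod 360) − 180 = 116.619°.
Going east by 116.619° from +97.044° passes through 180° before reaching -146.337°.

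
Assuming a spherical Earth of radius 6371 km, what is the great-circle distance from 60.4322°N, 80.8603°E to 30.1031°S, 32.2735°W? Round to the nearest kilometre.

14139 km

Δλ = -32.2735 − 80.8603 = -113.1338°.
Δφ = -30.1031 − 60.4322 = -90.5353°.
a = sin²(Δφ/2) + cos φ₁ · cos φ₂ · sin²(Δλ/2) = 0.801980.
c = 2·atan2(√a, √(1−a)) = 2.21926 rad → d = 6371·c ≈ 14138.89 km.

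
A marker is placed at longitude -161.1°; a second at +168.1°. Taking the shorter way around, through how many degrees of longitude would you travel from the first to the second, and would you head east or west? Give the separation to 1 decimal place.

30.8° west

Raw difference: 168.1 − -161.1 = 329.2°.
Normalise into (−180°, 180°]: 329.2° − 360° = -30.8°.
Negative ⇒ the second point lies to the west; separation 30.8°.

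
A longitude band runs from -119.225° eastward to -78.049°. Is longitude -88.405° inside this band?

Yes

Band width going east from -119.225° to -78.049°: ((-78.049 − -119.225) mod 360) = 41.176°.
Offset of -88.405° east of the west edge: ((-88.405 − -119.225) mod 360) = 30.820°.
30.820° ≤ 41.176° ⇒ inside.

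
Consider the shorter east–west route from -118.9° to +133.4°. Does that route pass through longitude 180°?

Yes

Naïve |133.4 − -118.9| = 252.3° > 180°, so the shorter arc goes the other way round — across 180°.
Signed shortest Δλ = ((133.4 − -118.9 + 180) mod 360) − 180 = -107.7°.
Going west by 107.7° from -118.9° passes through 180° before reaching +133.4°.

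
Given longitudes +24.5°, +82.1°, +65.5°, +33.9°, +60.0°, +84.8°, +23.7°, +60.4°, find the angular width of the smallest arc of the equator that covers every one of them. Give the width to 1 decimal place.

61.1°

Sort the longitudes: +23.7°, +24.5°, +33.9°, +60.0°, +60.4°, +65.5°, +82.1°, +84.8°.
Eastward gaps between consecutive values (wrapping around): 0.8°, 9.4°, 26.1°, 0.4°, 5.1°, 16.6°, 2.7°, 298.9°.
Largest gap = 298.9° ⇒ minimal covering band is its complement: 360° − 298.9° = 61.1°.
Band runs from +23.7° eastward to +84.8°.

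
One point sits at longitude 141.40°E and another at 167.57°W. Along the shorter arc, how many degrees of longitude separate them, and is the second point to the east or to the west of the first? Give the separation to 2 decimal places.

Raw difference: -167.57 − 141.40 = -308.97°.
Normalise into (−180°, 180°]: -308.97° + 360° = 51.03°.
Positive ⇒ the second point lies to the east; separation 51.03°.

51.03° east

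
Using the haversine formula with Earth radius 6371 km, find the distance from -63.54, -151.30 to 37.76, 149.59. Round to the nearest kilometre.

12404 km

Δλ = 149.59 − -151.30 = 300.89°; wrapped into (−180°, 180°]: -59.11°.
Δφ = 37.76 − -63.54 = 101.30°.
a = sin²(Δφ/2) + cos φ₁ · cos φ₂ · sin²(Δλ/2) = 0.683680.
c = 2·atan2(√a, √(1−a)) = 1.94697 rad → d = 6371·c ≈ 12404.12 km.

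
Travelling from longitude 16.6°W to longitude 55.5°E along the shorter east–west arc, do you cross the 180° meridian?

Signed shortest Δλ = ((55.5 − -16.6 + 180) mod 360) − 180 = 72.1°.
Going east by 72.1° from -16.6° reaches +55.5° without touching 180°.

No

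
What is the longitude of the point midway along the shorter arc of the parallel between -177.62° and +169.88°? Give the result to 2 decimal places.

Signed shortest Δλ from -177.62° to +169.88° is -12.50°.
Midpoint longitude = -177.62° + (-12.50°)/2 = -177.62° − 6.25° = -183.87°.
Normalise into (−180°, 180°]: +176.13°.
(The naïve average (-177.62 + +169.88)/2 = -3.87° is on the wrong side of the globe.)

+176.13°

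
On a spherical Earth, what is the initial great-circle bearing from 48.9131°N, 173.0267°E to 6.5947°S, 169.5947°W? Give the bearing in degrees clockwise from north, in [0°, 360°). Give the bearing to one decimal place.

159.4°

Δλ = -169.5947 − 173.0267 = -342.6214°; wrapped into (−180°, 180°]: 17.3786°.
θ = atan2( sin Δλ · cos φ₂ , cos φ₁ · sin φ₂ − sin φ₁ · cos φ₂ · cos Δλ )
  = atan2(0.29671, -0.79003) = 159.415° → normalised to [0°, 360°): 159.415°.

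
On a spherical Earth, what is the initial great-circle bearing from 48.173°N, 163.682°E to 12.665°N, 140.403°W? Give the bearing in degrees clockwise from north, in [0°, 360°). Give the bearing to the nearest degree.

108°

Δλ = -140.403 − 163.682 = -304.085°; wrapped into (−180°, 180°]: 55.915°.
θ = atan2( sin Δλ · cos φ₂ , cos φ₁ · sin φ₂ − sin φ₁ · cos φ₂ · cos Δλ )
  = atan2(0.80806, -0.26123) = 107.915° → normalised to [0°, 360°): 107.915°.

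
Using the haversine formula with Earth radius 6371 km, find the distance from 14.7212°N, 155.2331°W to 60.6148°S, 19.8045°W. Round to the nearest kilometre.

13790 km

Δλ = -19.8045 − -155.2331 = 135.4286°.
Δφ = -60.6148 − 14.7212 = -75.3360°.
a = sin²(Δφ/2) + cos φ₁ · cos φ₂ · sin²(Δλ/2) = 0.779748.
c = 2·atan2(√a, √(1−a)) = 2.16457 rad → d = 6371·c ≈ 13790.49 km.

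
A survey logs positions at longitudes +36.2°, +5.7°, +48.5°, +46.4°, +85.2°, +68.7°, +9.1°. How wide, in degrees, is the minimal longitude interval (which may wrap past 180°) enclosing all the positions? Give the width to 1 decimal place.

Sort the longitudes: +5.7°, +9.1°, +36.2°, +46.4°, +48.5°, +68.7°, +85.2°.
Eastward gaps between consecutive values (wrapping around): 3.4°, 27.1°, 10.2°, 2.1°, 20.2°, 16.5°, 280.5°.
Largest gap = 280.5° ⇒ minimal covering band is its complement: 360° − 280.5° = 79.5°.
Band runs from +5.7° eastward to +85.2°.

79.5°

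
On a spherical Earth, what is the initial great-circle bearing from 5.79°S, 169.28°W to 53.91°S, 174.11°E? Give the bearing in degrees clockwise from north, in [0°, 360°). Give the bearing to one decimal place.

Δλ = 174.11 − -169.28 = 343.39°; wrapped into (−180°, 180°]: -16.61°.
θ = atan2( sin Δλ · cos φ₂ , cos φ₁ · sin φ₂ − sin φ₁ · cos φ₂ · cos Δλ )
  = atan2(-0.16838, -0.74702) = -167.297° → normalised to [0°, 360°): 192.703°.

192.7°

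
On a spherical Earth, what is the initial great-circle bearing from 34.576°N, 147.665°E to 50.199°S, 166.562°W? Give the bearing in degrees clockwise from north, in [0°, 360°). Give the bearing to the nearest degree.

Δλ = -166.562 − 147.665 = -314.227°; wrapped into (−180°, 180°]: 45.773°.
θ = atan2( sin Δλ · cos φ₂ , cos φ₁ · sin φ₂ − sin φ₁ · cos φ₂ · cos Δλ )
  = atan2(0.45870, -0.88596) = 152.627° → normalised to [0°, 360°): 152.627°.

153°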